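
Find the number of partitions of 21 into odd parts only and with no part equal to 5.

There are too many to list fully; the first 12 (by largest part) are:
21
19, 1, 1
17, 3, 1
17, 1, 1, 1, 1
15, 3, 3
15, 3, 1, 1, 1
15, 1, 1, 1, 1, 1, 1
13, 7, 1
13, 3, 3, 1, 1
13, 3, 1, 1, 1, 1, 1
13, 1, 1, 1, 1, 1, 1, 1, 1
11, 9, 1
…and 32 more, for 44 total.

44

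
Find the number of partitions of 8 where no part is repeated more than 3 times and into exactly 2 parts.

The partitions of 8 that satisfy the conditions:
7, 1
6, 2
5, 3
4, 4

4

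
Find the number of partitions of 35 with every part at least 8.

A partial list (first 12 by largest part):
35
27 + 8
26 + 9
25 + 10
24 + 11
23 + 12
22 + 13
21 + 14
20 + 15
19 + 16
19 + 8 + 8
18 + 17
…and 18 more, for 30 total.

30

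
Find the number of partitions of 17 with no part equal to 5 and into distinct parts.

27

A partial list (first 12 by largest part):
17
1,16
2,15
3,14
1,2,14
4,13
1,3,13
1,4,12
2,3,12
6,11
2,4,11
1,2,3,11
…and 15 more, for 27 total.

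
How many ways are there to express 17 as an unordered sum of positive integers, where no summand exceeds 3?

There are too many to list fully; the first 12 (by largest part) are:
3+3+3+3+3+2
3+3+3+3+3+1+1
3+3+3+3+2+2+1
3+3+3+3+2+1+1+1
3+3+3+3+1+1+1+1+1
3+3+3+2+2+2+2
3+3+3+2+2+2+1+1
3+3+3+2+2+1+1+1+1
3+3+3+2+1+1+1+1+1+1
3+3+3+1+1+1+1+1+1+1+1
3+3+2+2+2+2+2+1
3+3+2+2+2+2+1+1+1
…and 21 more, for 33 total.

33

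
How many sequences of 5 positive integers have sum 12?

330

By stars and bars with positive parts, the count is C(11,4) = 330.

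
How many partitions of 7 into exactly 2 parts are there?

Listing the qualifying partitions of 7:
6, 1
5, 2
4, 3
That's 3 in total.

3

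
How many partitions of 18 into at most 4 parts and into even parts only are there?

Listing the qualifying partitions of 18:
18
16, 2
14, 4
14, 2, 2
12, 6
12, 4, 2
12, 2, 2, 2
10, 8
10, 6, 2
10, 4, 4
10, 4, 2, 2
8, 8, 2
8, 6, 4
8, 6, 2, 2
8, 4, 4, 2
6, 6, 6
6, 6, 4, 2
6, 4, 4, 4
Counting gives 18.

18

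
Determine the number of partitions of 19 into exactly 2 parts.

9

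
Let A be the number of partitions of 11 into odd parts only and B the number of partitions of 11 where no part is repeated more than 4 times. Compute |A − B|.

Partitions of 11 into odd parts only: 12.
Partitions of 11 where no part is repeated more than 4 times: 44.
|12 − 44| = 32.

32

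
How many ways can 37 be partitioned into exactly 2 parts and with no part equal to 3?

They are:
36 + 1
35 + 2
33 + 4
32 + 5
31 + 6
30 + 7
29 + 8
28 + 9
27 + 10
26 + 11
25 + 12
24 + 13
23 + 14
22 + 15
21 + 16
20 + 17
19 + 18

17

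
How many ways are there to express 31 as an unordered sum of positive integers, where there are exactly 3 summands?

80

There are 80 such partitions.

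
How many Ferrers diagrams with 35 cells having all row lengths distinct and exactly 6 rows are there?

A full systematic count gives 90.

90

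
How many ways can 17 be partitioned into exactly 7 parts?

38

A partial list (first 12 by largest part):
11 + 1 + 1 + 1 + 1 + 1 + 1
10 + 2 + 1 + 1 + 1 + 1 + 1
9 + 3 + 1 + 1 + 1 + 1 + 1
9 + 2 + 2 + 1 + 1 + 1 + 1
8 + 4 + 1 + 1 + 1 + 1 + 1
8 + 3 + 2 + 1 + 1 + 1 + 1
8 + 2 + 2 + 2 + 1 + 1 + 1
7 + 5 + 1 + 1 + 1 + 1 + 1
7 + 4 + 2 + 1 + 1 + 1 + 1
7 + 3 + 3 + 1 + 1 + 1 + 1
7 + 3 + 2 + 2 + 1 + 1 + 1
7 + 2 + 2 + 2 + 2 + 1 + 1
…and 26 more, for 38 total.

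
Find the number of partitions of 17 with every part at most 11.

There are 278 such partitions.

278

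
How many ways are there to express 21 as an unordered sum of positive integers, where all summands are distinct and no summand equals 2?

44

A partial list (first 12 by largest part):
21
1, 20
3, 18
4, 17
1, 3, 17
5, 16
1, 4, 16
6, 15
1, 5, 15
7, 14
1, 6, 14
3, 4, 14
…and 32 more, for 44 total.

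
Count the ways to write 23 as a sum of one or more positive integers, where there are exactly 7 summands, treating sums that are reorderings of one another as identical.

164

A full systematic count gives 164.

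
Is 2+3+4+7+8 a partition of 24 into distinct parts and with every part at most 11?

The parts sum to 24, and the condition 'all summands are distinct' holds; the condition 'no summand exceeds 11' holds.

Yes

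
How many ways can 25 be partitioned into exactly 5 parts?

192

Systematic enumeration (by largest part, then next-largest, …) yields 192.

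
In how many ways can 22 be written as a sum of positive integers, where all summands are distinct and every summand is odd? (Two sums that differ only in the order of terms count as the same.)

8

The partitions of 22 that satisfy the conditions:
1+21
3+19
5+17
7+15
9+13
1+3+5+13
1+3+7+11
1+5+7+9
That's 8 in total.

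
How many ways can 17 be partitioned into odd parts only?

A partial list (first 12 by largest part):
17
1,1,15
1,3,13
1,1,1,1,13
1,5,11
3,3,11
1,1,1,3,11
1,1,1,1,1,1,11
1,7,9
3,5,9
1,1,1,5,9
1,1,3,3,9
…and 26 more, for 38 total.

38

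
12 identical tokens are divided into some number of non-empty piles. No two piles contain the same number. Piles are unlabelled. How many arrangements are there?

15

Enumerating:
12
11+1
10+2
9+3
9+2+1
8+4
8+3+1
7+5
7+4+1
7+3+2
6+5+1
6+4+2
6+3+2+1
5+4+3
5+4+2+1
That's 15 in total.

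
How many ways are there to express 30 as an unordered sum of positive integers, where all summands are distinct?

296

Counting exhaustively, 296 partitions satisfy the conditions.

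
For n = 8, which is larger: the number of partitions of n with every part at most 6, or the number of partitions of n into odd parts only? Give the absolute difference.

Partitions of 8 with every part at most 6: 20.
Partitions of 8 into odd parts only: 6.
|20 − 6| = 14.

14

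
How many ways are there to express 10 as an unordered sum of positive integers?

42

There are too many to list fully; the first 12 (by largest part) are:
10
9+1
8+2
8+1+1
7+3
7+2+1
7+1+1+1
6+4
6+3+1
6+2+2
6+2+1+1
6+1+1+1+1
…and 30 more, for 42 total.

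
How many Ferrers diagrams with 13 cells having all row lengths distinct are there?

18

The partitions of 13 that satisfy the conditions:
13
12,1
11,2
10,3
10,2,1
9,4
9,3,1
8,5
8,4,1
8,3,2
7,6
7,5,1
7,4,2
7,3,2,1
6,5,2
6,4,3
6,4,2,1
5,4,3,1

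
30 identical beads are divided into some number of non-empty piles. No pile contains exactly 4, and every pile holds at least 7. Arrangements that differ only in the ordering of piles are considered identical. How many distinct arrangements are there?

Listing the qualifying partitions of 30:
30
23 + 7
22 + 8
21 + 9
20 + 10
19 + 11
18 + 12
17 + 13
16 + 14
16 + 7 + 7
15 + 15
15 + 8 + 7
14 + 9 + 7
14 + 8 + 8
13 + 10 + 7
13 + 9 + 8
12 + 11 + 7
12 + 10 + 8
12 + 9 + 9
11 + 11 + 8
11 + 10 + 9
10 + 10 + 10
9 + 7 + 7 + 7
8 + 8 + 7 + 7

24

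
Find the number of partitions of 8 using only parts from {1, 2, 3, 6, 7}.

The partitions of 8 that satisfy the conditions:
7,1
6,2
6,1,1
3,3,2
3,3,1,1
3,2,2,1
3,2,1,1,1
3,1,1,1,1,1
2,2,2,2
2,2,2,1,1
2,2,1,1,1,1
2,1,1,1,1,1,1
1,1,1,1,1,1,1,1
That's 13 in total.

13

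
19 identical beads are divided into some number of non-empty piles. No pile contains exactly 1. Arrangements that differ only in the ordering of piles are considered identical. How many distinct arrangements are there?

A full systematic count gives 105.

105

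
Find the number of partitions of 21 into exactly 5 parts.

Counting exhaustively, 101 partitions satisfy the conditions.

101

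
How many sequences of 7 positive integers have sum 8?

7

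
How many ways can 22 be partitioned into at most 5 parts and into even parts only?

37

There are too many to list fully; the first 12 (by largest part) are:
22
20 + 2
18 + 4
18 + 2 + 2
16 + 6
16 + 4 + 2
16 + 2 + 2 + 2
14 + 8
14 + 6 + 2
14 + 4 + 4
14 + 4 + 2 + 2
14 + 2 + 2 + 2 + 2
…and 25 more, for 37 total.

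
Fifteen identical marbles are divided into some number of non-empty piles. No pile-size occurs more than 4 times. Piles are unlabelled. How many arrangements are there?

127

Enumerating by decreasing first part gives 127 partitions in all.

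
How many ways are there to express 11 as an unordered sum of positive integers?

A partial list (first 12 by largest part):
11
10, 1
9, 2
9, 1, 1
8, 3
8, 2, 1
8, 1, 1, 1
7, 4
7, 3, 1
7, 2, 2
7, 2, 1, 1
7, 1, 1, 1, 1
…and 44 more, for 56 total.

56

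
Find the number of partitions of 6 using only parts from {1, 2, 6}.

5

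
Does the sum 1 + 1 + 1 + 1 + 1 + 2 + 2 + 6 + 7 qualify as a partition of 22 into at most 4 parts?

No

The parts sum to 22, and the condition 'there are at most 4 summands' is violated.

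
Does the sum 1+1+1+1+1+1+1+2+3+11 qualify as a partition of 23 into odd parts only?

No

The parts sum to 23, and the condition 'every summand is odd' is violated.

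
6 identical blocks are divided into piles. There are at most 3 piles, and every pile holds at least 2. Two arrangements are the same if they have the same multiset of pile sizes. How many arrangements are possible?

The partitions of 6 that satisfy the conditions:
6
4,2
3,3
2,2,2
That's 4 in total.

4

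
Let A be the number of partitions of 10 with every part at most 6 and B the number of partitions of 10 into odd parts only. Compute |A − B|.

Partitions of 10 with every part at most 6: 35.
Partitions of 10 into odd parts only: 10.
|35 − 10| = 25.

25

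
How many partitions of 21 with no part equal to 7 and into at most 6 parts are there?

Enumerating by decreasing first part gives 261 partitions in all.

261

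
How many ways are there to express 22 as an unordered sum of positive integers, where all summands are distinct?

89

There are 89 such partitions.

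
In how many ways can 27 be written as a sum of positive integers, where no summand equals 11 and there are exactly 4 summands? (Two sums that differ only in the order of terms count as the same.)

129

Counting exhaustively, 129 partitions satisfy the conditions.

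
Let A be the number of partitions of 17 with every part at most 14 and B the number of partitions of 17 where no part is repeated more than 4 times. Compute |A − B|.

88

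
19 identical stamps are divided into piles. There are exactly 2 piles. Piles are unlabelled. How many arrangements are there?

9

Enumerating:
18,1
17,2
16,3
15,4
14,5
13,6
12,7
11,8
10,9
That's 9 in total.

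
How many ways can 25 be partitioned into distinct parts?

142

Systematic enumeration (by largest part, then next-largest, …) yields 142.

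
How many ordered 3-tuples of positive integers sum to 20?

171

A composition of 20 into 3 positive parts is chosen by placing 2 dividers among the 19 gaps between 20 units: C(19,2) = 171.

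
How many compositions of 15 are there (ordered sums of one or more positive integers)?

16384

The number of compositions of n is 2^(n−1); here 2^14 = 16384.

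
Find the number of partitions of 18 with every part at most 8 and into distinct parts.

The partitions of 18 that satisfy the conditions:
3, 7, 8
1, 2, 7, 8
4, 6, 8
1, 3, 6, 8
1, 4, 5, 8
2, 3, 5, 8
1, 2, 3, 4, 8
5, 6, 7
1, 4, 6, 7
2, 3, 6, 7
2, 4, 5, 7
1, 2, 3, 5, 7
3, 4, 5, 6
1, 2, 4, 5, 6
Counting gives 14.

14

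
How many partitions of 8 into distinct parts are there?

6

They are:
8
1,7
2,6
3,5
1,2,5
1,3,4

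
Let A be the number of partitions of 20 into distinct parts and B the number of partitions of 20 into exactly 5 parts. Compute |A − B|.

Partitions of 20 into distinct parts: 64.
Partitions of 20 into exactly 5 parts: 84.
|64 − 84| = 20.

20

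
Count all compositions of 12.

Each of the 11 gaps between 12 units is either a break or not: 2^11 = 2048.

2048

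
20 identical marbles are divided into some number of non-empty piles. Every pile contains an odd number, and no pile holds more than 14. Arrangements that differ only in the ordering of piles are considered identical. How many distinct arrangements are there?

58

There are too many to list fully; the first 12 (by largest part) are:
13 + 7
13 + 5 + 1 + 1
13 + 3 + 3 + 1
13 + 3 + 1 + 1 + 1 + 1
13 + 1 + 1 + 1 + 1 + 1 + 1 + 1
11 + 9
11 + 7 + 1 + 1
11 + 5 + 3 + 1
11 + 5 + 1 + 1 + 1 + 1
11 + 3 + 3 + 3
11 + 3 + 3 + 1 + 1 + 1
11 + 3 + 1 + 1 + 1 + 1 + 1 + 1
…and 46 more, for 58 total.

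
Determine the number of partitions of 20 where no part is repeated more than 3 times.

There are 320 such partitions.

320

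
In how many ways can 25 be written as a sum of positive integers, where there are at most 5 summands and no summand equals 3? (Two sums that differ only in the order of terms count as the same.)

Counting exhaustively, 241 partitions satisfy the conditions.

241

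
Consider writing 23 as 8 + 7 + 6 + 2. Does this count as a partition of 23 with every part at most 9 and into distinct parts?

Yes

The parts sum to 23, and the condition 'no summand exceeds 9' holds; the condition 'all summands are distinct' holds.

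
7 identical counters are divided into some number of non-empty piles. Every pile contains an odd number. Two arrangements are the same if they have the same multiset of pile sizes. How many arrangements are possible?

5

Enumerating:
7
5+1+1
3+3+1
3+1+1+1+1
1+1+1+1+1+1+1
That's 5 in total.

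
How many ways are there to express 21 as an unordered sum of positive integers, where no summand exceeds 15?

A full systematic count gives 773.

773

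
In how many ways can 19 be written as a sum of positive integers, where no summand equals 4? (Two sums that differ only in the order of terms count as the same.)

Counting exhaustively, 314 partitions satisfy the conditions.

314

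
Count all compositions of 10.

512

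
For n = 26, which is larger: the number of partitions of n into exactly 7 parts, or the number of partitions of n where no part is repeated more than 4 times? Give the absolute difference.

Partitions of 26 into exactly 7 parts: 300.
Partitions of 26 where no part is repeated more than 4 times: 1414.
|300 − 1414| = 1114.

1114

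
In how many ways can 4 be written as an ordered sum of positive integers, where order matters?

The number of compositions of n is 2^(n−1); here 2^3 = 8.

8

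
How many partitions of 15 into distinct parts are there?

27

There are too many to list fully; the first 12 (by largest part) are:
15
14, 1
13, 2
12, 3
12, 2, 1
11, 4
11, 3, 1
10, 5
10, 4, 1
10, 3, 2
9, 6
9, 5, 1
…and 15 more, for 27 total.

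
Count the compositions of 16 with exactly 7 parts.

5005

Place 6 bars in the 15 internal gaps of a row of 16 dots: C(15,6) = 5005.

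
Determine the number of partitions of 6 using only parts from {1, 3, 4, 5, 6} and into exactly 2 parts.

2

The partitions of 6 that satisfy the conditions:
5,1
3,3
That's 2 in total.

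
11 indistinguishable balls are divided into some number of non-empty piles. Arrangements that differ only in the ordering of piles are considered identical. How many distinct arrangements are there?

56

There are too many to list fully; the first 12 (by largest part) are:
11
10, 1
9, 2
9, 1, 1
8, 3
8, 2, 1
8, 1, 1, 1
7, 4
7, 3, 1
7, 2, 2
7, 2, 1, 1
7, 1, 1, 1, 1
…and 44 more, for 56 total.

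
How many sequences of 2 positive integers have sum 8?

By stars and bars with positive parts, the count is C(7,1) = 7.

7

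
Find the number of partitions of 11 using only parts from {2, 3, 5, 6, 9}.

Enumerating:
2 + 9
5 + 6
2 + 3 + 6
3 + 3 + 5
2 + 2 + 2 + 5
2 + 3 + 3 + 3
2 + 2 + 2 + 2 + 3
That's 7 in total.

7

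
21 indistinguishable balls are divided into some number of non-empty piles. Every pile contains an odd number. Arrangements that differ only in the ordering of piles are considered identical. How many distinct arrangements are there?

Enumerating by decreasing first part gives 76 partitions in all.

76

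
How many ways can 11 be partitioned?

There are too many to list fully; the first 12 (by largest part) are:
11
10, 1
9, 2
9, 1, 1
8, 3
8, 2, 1
8, 1, 1, 1
7, 4
7, 3, 1
7, 2, 2
7, 2, 1, 1
7, 1, 1, 1, 1
…and 44 more, for 56 total.

56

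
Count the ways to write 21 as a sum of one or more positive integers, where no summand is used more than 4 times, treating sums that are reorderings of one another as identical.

Enumerating by decreasing first part gives 505 partitions in all.

505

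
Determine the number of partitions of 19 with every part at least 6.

Listing the qualifying partitions of 19:
19
6 + 13
7 + 12
8 + 11
9 + 10
6 + 6 + 7

6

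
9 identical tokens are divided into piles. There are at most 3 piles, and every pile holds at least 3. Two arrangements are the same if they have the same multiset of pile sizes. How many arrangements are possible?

They are:
9
6, 3
5, 4
3, 3, 3

4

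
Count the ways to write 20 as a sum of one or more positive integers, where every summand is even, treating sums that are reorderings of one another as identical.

A partial list (first 12 by largest part):
20
18,2
16,4
16,2,2
14,6
14,4,2
14,2,2,2
12,8
12,6,2
12,4,4
12,4,2,2
12,2,2,2,2
…and 30 more, for 42 total.

42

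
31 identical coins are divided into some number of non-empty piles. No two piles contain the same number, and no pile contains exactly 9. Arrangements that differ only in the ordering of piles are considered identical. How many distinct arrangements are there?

A full systematic count gives 267.

267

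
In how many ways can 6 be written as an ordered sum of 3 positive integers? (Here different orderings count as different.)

10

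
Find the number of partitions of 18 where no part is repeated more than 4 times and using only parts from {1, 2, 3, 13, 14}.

14

Enumerating:
14+3+1
14+2+2
14+2+1+1
14+1+1+1+1
13+3+2
13+3+1+1
13+2+2+1
13+2+1+1+1
3+3+3+3+2+2+2
3+3+3+3+2+2+1+1
3+3+3+3+2+1+1+1+1
3+3+3+2+2+2+2+1
3+3+3+2+2+2+1+1+1
3+3+2+2+2+2+1+1+1+1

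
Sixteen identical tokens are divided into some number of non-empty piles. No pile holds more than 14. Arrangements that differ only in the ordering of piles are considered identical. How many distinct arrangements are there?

229

A full systematic count gives 229.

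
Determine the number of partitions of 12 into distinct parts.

15

The partitions of 12 that satisfy the conditions:
12
11 + 1
10 + 2
9 + 3
9 + 2 + 1
8 + 4
8 + 3 + 1
7 + 5
7 + 4 + 1
7 + 3 + 2
6 + 5 + 1
6 + 4 + 2
6 + 3 + 2 + 1
5 + 4 + 3
5 + 4 + 2 + 1
Counting gives 15.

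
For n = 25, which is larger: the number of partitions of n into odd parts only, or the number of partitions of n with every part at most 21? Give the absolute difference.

Partitions of 25 into odd parts only: 142.
Partitions of 25 with every part at most 21: 1951.
|142 − 1951| = 1809.

1809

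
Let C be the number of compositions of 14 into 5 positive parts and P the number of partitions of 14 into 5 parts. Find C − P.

692

Compositions: C(13,4) = 715.
Unordered (partitions into 5 parts): 23.
Difference: 715 − 23 = 692.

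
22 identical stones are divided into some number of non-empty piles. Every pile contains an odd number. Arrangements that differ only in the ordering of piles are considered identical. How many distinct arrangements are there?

Systematic enumeration (by largest part, then next-largest, …) yields 89.

89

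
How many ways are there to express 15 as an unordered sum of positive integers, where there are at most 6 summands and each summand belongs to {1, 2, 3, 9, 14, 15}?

The partitions of 15 that satisfy the conditions:
15
14, 1
9, 3, 3
9, 3, 2, 1
9, 3, 1, 1, 1
9, 2, 2, 2
9, 2, 2, 1, 1
9, 2, 1, 1, 1, 1
3, 3, 3, 3, 3
3, 3, 3, 3, 2, 1
3, 3, 3, 2, 2, 2

11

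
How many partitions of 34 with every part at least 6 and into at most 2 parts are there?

Listing the qualifying partitions of 34:
34
28+6
27+7
26+8
25+9
24+10
23+11
22+12
21+13
20+14
19+15
18+16
17+17

13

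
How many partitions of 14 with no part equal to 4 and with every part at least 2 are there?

22

Listing the qualifying partitions of 14:
14
2,12
3,11
2,2,10
5,9
2,3,9
6,8
3,3,8
2,2,2,8
7,7
2,5,7
2,2,3,7
2,6,6
3,5,6
2,3,3,6
2,2,2,2,6
2,2,5,5
3,3,3,5
2,2,2,3,5
2,3,3,3,3
2,2,2,2,3,3
2,2,2,2,2,2,2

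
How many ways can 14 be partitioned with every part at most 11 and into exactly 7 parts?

The partitions of 14 that satisfy the conditions:
1 + 1 + 1 + 1 + 1 + 1 + 8
1 + 1 + 1 + 1 + 1 + 2 + 7
1 + 1 + 1 + 1 + 1 + 3 + 6
1 + 1 + 1 + 1 + 2 + 2 + 6
1 + 1 + 1 + 1 + 1 + 4 + 5
1 + 1 + 1 + 1 + 2 + 3 + 5
1 + 1 + 1 + 2 + 2 + 2 + 5
1 + 1 + 1 + 1 + 2 + 4 + 4
1 + 1 + 1 + 1 + 3 + 3 + 4
1 + 1 + 1 + 2 + 2 + 3 + 4
1 + 1 + 2 + 2 + 2 + 2 + 4
1 + 1 + 1 + 2 + 3 + 3 + 3
1 + 1 + 2 + 2 + 2 + 3 + 3
1 + 2 + 2 + 2 + 2 + 2 + 3
2 + 2 + 2 + 2 + 2 + 2 + 2

15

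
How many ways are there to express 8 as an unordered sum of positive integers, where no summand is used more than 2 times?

The partitions of 8 that satisfy the conditions:
8
7 + 1
6 + 2
6 + 1 + 1
5 + 3
5 + 2 + 1
4 + 4
4 + 3 + 1
4 + 2 + 2
4 + 2 + 1 + 1
3 + 3 + 2
3 + 3 + 1 + 1
3 + 2 + 2 + 1

13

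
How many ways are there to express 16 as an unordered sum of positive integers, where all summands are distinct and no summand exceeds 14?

A partial list (first 12 by largest part):
14 + 2
13 + 3
13 + 2 + 1
12 + 4
12 + 3 + 1
11 + 5
11 + 4 + 1
11 + 3 + 2
10 + 6
10 + 5 + 1
10 + 4 + 2
10 + 3 + 2 + 1
…and 18 more, for 30 total.

30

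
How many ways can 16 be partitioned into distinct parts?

32

There are too many to list fully; the first 12 (by largest part) are:
16
15, 1
14, 2
13, 3
13, 2, 1
12, 4
12, 3, 1
11, 5
11, 4, 1
11, 3, 2
10, 6
10, 5, 1
…and 20 more, for 32 total.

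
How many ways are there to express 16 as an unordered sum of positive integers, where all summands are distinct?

32

A partial list (first 12 by largest part):
16
15+1
14+2
13+3
13+2+1
12+4
12+3+1
11+5
11+4+1
11+3+2
10+6
10+5+1
…and 20 more, for 32 total.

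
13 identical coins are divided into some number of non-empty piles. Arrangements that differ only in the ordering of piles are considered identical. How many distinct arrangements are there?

A full systematic count gives 101.

101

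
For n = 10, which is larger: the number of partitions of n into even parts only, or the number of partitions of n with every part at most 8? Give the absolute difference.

33

Partitions of 10 into even parts only: 7.
Partitions of 10 with every part at most 8: 40.
|7 − 40| = 33.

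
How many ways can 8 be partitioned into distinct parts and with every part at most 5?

3

Enumerating:
5+3
5+2+1
4+3+1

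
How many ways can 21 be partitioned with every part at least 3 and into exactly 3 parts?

Enumerating:
3,3,15
3,4,14
3,5,13
4,4,13
3,6,12
4,5,12
3,7,11
4,6,11
5,5,11
3,8,10
4,7,10
5,6,10
3,9,9
4,8,9
5,7,9
6,6,9
5,8,8
6,7,8
7,7,7

19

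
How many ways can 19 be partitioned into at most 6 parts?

Direct enumeration gives 235 partitions.

235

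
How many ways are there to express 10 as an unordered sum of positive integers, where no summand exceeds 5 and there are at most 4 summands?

They are:
5, 5
1, 4, 5
2, 3, 5
1, 1, 3, 5
1, 2, 2, 5
2, 4, 4
1, 1, 4, 4
3, 3, 4
1, 2, 3, 4
2, 2, 2, 4
1, 3, 3, 3
2, 2, 3, 3

12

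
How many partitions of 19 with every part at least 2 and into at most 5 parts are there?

80

There are 80 such partitions.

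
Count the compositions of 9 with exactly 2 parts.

Place 1 bars in the 8 internal gaps of a row of 9 dots: C(8,1) = 8.

8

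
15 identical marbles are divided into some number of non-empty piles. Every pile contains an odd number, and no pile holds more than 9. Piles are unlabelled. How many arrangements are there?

Listing the qualifying partitions of 15:
9,5,1
9,3,3
9,3,1,1,1
9,1,1,1,1,1,1
7,7,1
7,5,3
7,5,1,1,1
7,3,3,1,1
7,3,1,1,1,1,1
7,1,1,1,1,1,1,1,1
5,5,5
5,5,3,1,1
5,5,1,1,1,1,1
5,3,3,3,1
5,3,3,1,1,1,1
5,3,1,1,1,1,1,1,1
5,1,1,1,1,1,1,1,1,1,1
3,3,3,3,3
3,3,3,3,1,1,1
3,3,3,1,1,1,1,1,1
3,3,1,1,1,1,1,1,1,1,1
3,1,1,1,1,1,1,1,1,1,1,1,1
1,1,1,1,1,1,1,1,1,1,1,1,1,1,1
Counting gives 23.

23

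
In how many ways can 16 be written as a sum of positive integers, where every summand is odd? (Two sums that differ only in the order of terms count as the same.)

32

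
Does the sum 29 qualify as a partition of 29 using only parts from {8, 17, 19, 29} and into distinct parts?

The parts sum to 29, and the condition 'each summand belongs to {8, 17, 19, 29}' holds; the condition 'all summands are distinct' holds.

Yes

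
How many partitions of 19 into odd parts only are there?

A partial list (first 12 by largest part):
19
1,1,17
1,3,15
1,1,1,1,15
1,5,13
3,3,13
1,1,1,3,13
1,1,1,1,1,1,13
1,7,11
3,5,11
1,1,1,5,11
1,1,3,3,11
…and 42 more, for 54 total.

54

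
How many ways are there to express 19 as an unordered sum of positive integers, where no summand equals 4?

314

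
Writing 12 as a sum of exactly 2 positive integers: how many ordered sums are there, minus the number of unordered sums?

Ordered (compositions into 2 parts): C(11,1) = 11.
Unordered (partitions into 2 parts): 6.
Difference: 11 − 6 = 5.

5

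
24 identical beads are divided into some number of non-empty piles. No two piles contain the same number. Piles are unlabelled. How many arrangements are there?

122

Counting exhaustively, 122 partitions satisfy the conditions.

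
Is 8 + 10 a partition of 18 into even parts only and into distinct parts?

Yes

The parts sum to 18, and the condition 'every summand is even' holds; the condition 'all summands are distinct' holds.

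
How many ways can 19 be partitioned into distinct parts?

54

A partial list (first 12 by largest part):
19
18+1
17+2
16+3
16+2+1
15+4
15+3+1
14+5
14+4+1
14+3+2
13+6
13+5+1
…and 42 more, for 54 total.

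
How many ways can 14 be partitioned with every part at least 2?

34

A partial list (first 12 by largest part):
14
2 + 12
3 + 11
4 + 10
2 + 2 + 10
5 + 9
2 + 3 + 9
6 + 8
2 + 4 + 8
3 + 3 + 8
2 + 2 + 2 + 8
7 + 7
…and 22 more, for 34 total.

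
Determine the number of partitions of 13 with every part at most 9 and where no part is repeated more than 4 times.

69

A partial list (first 12 by largest part):
9+4
9+3+1
9+2+2
9+2+1+1
9+1+1+1+1
8+5
8+4+1
8+3+2
8+3+1+1
8+2+2+1
8+2+1+1+1
7+6
…and 57 more, for 69 total.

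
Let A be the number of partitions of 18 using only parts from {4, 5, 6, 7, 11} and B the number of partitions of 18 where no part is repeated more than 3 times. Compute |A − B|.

Partitions of 18 using only parts from {4, 5, 6, 7, 11}: 6.
Partitions of 18 where no part is repeated more than 3 times: 208.
|6 − 208| = 202.

202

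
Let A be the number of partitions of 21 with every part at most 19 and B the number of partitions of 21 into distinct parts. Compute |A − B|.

Partitions of 21 with every part at most 19: 790.
Partitions of 21 into distinct parts: 76.
|790 − 76| = 714.

714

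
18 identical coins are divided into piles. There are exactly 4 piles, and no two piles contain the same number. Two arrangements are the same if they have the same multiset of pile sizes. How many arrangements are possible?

Enumerating:
12 + 3 + 2 + 1
11 + 4 + 2 + 1
10 + 5 + 2 + 1
10 + 4 + 3 + 1
9 + 6 + 2 + 1
9 + 5 + 3 + 1
9 + 4 + 3 + 2
8 + 7 + 2 + 1
8 + 6 + 3 + 1
8 + 5 + 4 + 1
8 + 5 + 3 + 2
7 + 6 + 4 + 1
7 + 6 + 3 + 2
7 + 5 + 4 + 2
6 + 5 + 4 + 3

15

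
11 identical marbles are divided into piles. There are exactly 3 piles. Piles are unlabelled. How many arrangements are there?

10

Enumerating:
9, 1, 1
8, 2, 1
7, 3, 1
7, 2, 2
6, 4, 1
6, 3, 2
5, 5, 1
5, 4, 2
5, 3, 3
4, 4, 3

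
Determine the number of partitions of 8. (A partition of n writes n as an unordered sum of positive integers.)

They are:
8
7, 1
6, 2
6, 1, 1
5, 3
5, 2, 1
5, 1, 1, 1
4, 4
4, 3, 1
4, 2, 2
4, 2, 1, 1
4, 1, 1, 1, 1
3, 3, 2
3, 3, 1, 1
3, 2, 2, 1
3, 2, 1, 1, 1
3, 1, 1, 1, 1, 1
2, 2, 2, 2
2, 2, 2, 1, 1
2, 2, 1, 1, 1, 1
2, 1, 1, 1, 1, 1, 1
1, 1, 1, 1, 1, 1, 1, 1

22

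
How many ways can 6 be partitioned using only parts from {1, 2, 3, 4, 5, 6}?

They are:
6
5, 1
4, 2
4, 1, 1
3, 3
3, 2, 1
3, 1, 1, 1
2, 2, 2
2, 2, 1, 1
2, 1, 1, 1, 1
1, 1, 1, 1, 1, 1

11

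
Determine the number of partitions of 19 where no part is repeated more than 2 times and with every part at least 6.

The partitions of 19 that satisfy the conditions:
19
13,6
12,7
11,8
10,9
7,6,6

6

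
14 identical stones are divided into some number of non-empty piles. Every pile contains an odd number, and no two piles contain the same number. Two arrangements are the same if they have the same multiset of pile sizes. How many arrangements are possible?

They are:
13, 1
11, 3
9, 5
Counting gives 3.

3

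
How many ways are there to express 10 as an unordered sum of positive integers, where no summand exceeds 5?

30

A partial list (first 12 by largest part):
5, 5
5, 4, 1
5, 3, 2
5, 3, 1, 1
5, 2, 2, 1
5, 2, 1, 1, 1
5, 1, 1, 1, 1, 1
4, 4, 2
4, 4, 1, 1
4, 3, 3
4, 3, 2, 1
4, 3, 1, 1, 1
…and 18 more, for 30 total.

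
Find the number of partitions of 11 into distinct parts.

Listing the qualifying partitions of 11:
11
10 + 1
9 + 2
8 + 3
8 + 2 + 1
7 + 4
7 + 3 + 1
6 + 5
6 + 4 + 1
6 + 3 + 2
5 + 4 + 2
5 + 3 + 2 + 1

12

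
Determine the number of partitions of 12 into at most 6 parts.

58

A partial list (first 12 by largest part):
12
11 + 1
10 + 2
10 + 1 + 1
9 + 3
9 + 2 + 1
9 + 1 + 1 + 1
8 + 4
8 + 3 + 1
8 + 2 + 2
8 + 2 + 1 + 1
8 + 1 + 1 + 1 + 1
…and 46 more, for 58 total.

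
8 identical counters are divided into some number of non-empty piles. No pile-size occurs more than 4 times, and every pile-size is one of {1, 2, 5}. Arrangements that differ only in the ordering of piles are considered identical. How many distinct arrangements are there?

The partitions of 8 that satisfy the conditions:
5 + 2 + 1
5 + 1 + 1 + 1
2 + 2 + 2 + 2
2 + 2 + 2 + 1 + 1
2 + 2 + 1 + 1 + 1 + 1

5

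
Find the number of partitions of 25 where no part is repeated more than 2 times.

Counting exhaustively, 513 partitions satisfy the conditions.

513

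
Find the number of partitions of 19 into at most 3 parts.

There are too many to list fully; the first 12 (by largest part) are:
19
18, 1
17, 2
17, 1, 1
16, 3
16, 2, 1
15, 4
15, 3, 1
15, 2, 2
14, 5
14, 4, 1
14, 3, 2
…and 28 more, for 40 total.

40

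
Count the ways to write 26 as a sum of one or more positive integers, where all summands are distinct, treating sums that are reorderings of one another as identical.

Counting exhaustively, 165 partitions satisfy the conditions.

165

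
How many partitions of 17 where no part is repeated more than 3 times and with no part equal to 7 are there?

Enumerating by decreasing first part gives 137 partitions in all.

137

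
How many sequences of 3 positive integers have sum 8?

21

Equivalently, choose which 2 of the 7 gaps become plus signs: C(7,2) = 21.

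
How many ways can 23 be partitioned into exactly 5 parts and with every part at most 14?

129

There are 129 such partitions.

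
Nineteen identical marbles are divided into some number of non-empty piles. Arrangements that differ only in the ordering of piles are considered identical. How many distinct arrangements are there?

490

There are 490 such partitions.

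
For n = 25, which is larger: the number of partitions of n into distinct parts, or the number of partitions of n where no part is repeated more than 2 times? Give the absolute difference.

Partitions of 25 into distinct parts: 142.
Partitions of 25 where no part is repeated more than 2 times: 513.
|142 − 513| = 371.

371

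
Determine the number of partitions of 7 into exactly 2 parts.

Enumerating:
6,1
5,2
4,3

3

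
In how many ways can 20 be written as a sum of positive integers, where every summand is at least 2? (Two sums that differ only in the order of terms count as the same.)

Systematic enumeration (by largest part, then next-largest, …) yields 137.

137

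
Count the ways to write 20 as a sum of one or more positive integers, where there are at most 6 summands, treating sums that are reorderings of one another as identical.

Enumerating by decreasing first part gives 282 partitions in all.

282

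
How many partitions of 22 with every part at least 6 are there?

Enumerating:
22
16, 6
15, 7
14, 8
13, 9
12, 10
11, 11
10, 6, 6
9, 7, 6
8, 8, 6
8, 7, 7
Counting gives 11.

11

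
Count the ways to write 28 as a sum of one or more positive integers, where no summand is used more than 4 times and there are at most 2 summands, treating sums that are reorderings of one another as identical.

They are:
28
27, 1
26, 2
25, 3
24, 4
23, 5
22, 6
21, 7
20, 8
19, 9
18, 10
17, 11
16, 12
15, 13
14, 14

15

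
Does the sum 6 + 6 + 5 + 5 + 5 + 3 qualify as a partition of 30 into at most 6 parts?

The parts sum to 30, and the condition 'there are at most 6 summands' holds.

Yes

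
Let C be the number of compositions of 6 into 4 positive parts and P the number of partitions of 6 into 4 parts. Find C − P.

Compositions: C(5,3) = 10.
Partitions of 6 into exactly 4 parts: 2.
Difference: 10 − 2 = 8.

8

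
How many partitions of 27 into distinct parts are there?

Direct enumeration gives 192 partitions.

192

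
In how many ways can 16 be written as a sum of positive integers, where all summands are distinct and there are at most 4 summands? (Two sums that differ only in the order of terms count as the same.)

A partial list (first 12 by largest part):
16
15+1
14+2
13+3
13+2+1
12+4
12+3+1
11+5
11+4+1
11+3+2
10+6
10+5+1
…and 19 more, for 31 total.

31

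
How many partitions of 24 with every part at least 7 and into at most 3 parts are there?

Enumerating:
24
7 + 17
8 + 16
9 + 15
10 + 14
11 + 13
12 + 12
7 + 7 + 10
7 + 8 + 9
8 + 8 + 8

10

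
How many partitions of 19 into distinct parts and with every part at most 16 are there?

51

A partial list (first 12 by largest part):
3+16
1+2+16
4+15
1+3+15
5+14
1+4+14
2+3+14
6+13
1+5+13
2+4+13
1+2+3+13
7+12
…and 39 more, for 51 total.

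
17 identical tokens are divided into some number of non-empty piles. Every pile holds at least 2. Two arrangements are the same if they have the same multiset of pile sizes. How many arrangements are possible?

There are too many to list fully; the first 12 (by largest part) are:
17
15+2
14+3
13+4
13+2+2
12+5
12+3+2
11+6
11+4+2
11+3+3
11+2+2+2
10+7
…and 54 more, for 66 total.

66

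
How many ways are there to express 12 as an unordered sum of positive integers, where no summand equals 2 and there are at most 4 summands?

20

Enumerating:
12
11 + 1
10 + 1 + 1
9 + 3
9 + 1 + 1 + 1
8 + 4
8 + 3 + 1
7 + 5
7 + 4 + 1
7 + 3 + 1 + 1
6 + 6
6 + 5 + 1
6 + 4 + 1 + 1
6 + 3 + 3
5 + 5 + 1 + 1
5 + 4 + 3
5 + 3 + 3 + 1
4 + 4 + 4
4 + 4 + 3 + 1
3 + 3 + 3 + 3
That's 20 in total.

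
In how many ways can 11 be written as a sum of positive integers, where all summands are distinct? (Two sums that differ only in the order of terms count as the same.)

12

They are:
11
10 + 1
9 + 2
8 + 3
8 + 2 + 1
7 + 4
7 + 3 + 1
6 + 5
6 + 4 + 1
6 + 3 + 2
5 + 4 + 2
5 + 3 + 2 + 1
Counting gives 12.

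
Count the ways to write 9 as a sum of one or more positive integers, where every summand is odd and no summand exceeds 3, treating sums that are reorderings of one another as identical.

Enumerating:
3+3+3
3+3+1+1+1
3+1+1+1+1+1+1
1+1+1+1+1+1+1+1+1

4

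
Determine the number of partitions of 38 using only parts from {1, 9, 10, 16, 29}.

22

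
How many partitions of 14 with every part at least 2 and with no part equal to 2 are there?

Enumerating:
14
11 + 3
10 + 4
9 + 5
8 + 6
8 + 3 + 3
7 + 7
7 + 4 + 3
6 + 5 + 3
6 + 4 + 4
5 + 5 + 4
5 + 3 + 3 + 3
4 + 4 + 3 + 3
That's 13 in total.

13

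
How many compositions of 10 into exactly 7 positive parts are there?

84

Equivalently, choose which 6 of the 9 gaps become plus signs: C(9,6) = 84.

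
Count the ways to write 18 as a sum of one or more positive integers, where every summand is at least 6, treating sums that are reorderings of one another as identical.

6

They are:
18
6, 12
7, 11
8, 10
9, 9
6, 6, 6
That's 6 in total.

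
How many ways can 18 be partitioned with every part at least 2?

Counting exhaustively, 88 partitions satisfy the conditions.

88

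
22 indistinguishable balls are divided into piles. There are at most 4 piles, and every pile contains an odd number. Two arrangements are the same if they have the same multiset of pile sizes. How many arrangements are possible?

24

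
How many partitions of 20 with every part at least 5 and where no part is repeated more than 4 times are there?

13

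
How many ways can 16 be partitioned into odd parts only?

32

A partial list (first 12 by largest part):
15+1
13+3
13+1+1+1
11+5
11+3+1+1
11+1+1+1+1+1
9+7
9+5+1+1
9+3+3+1
9+3+1+1+1+1
9+1+1+1+1+1+1+1
7+7+1+1
…and 20 more, for 32 total.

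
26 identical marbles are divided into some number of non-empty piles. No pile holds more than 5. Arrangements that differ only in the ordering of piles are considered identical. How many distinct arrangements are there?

Systematic enumeration (by largest part, then next-largest, …) yields 427.

427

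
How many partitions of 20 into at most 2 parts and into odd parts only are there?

5

They are:
1, 19
3, 17
5, 15
7, 13
9, 11
That's 5 in total.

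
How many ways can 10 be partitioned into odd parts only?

Listing the qualifying partitions of 10:
9 + 1
7 + 3
7 + 1 + 1 + 1
5 + 5
5 + 3 + 1 + 1
5 + 1 + 1 + 1 + 1 + 1
3 + 3 + 3 + 1
3 + 3 + 1 + 1 + 1 + 1
3 + 1 + 1 + 1 + 1 + 1 + 1 + 1
1 + 1 + 1 + 1 + 1 + 1 + 1 + 1 + 1 + 1
Counting gives 10.

10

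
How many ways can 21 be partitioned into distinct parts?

76

A full systematic count gives 76.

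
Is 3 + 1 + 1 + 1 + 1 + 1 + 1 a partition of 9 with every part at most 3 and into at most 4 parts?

The parts sum to 9, and the condition 'there are at most 4 summands' is violated.

No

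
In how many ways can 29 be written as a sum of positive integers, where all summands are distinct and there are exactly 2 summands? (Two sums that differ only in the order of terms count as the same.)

14

Listing the qualifying partitions of 29:
28, 1
27, 2
26, 3
25, 4
24, 5
23, 6
22, 7
21, 8
20, 9
19, 10
18, 11
17, 12
16, 13
15, 14
That's 14 in total.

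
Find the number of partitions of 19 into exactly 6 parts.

There are 71 such partitions.

71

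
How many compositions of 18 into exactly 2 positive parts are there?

17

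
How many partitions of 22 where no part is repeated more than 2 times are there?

297

There are 297 such partitions.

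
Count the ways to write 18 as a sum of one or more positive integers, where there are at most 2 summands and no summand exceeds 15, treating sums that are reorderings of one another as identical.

7

Enumerating:
15,3
14,4
13,5
12,6
11,7
10,8
9,9
That's 7 in total.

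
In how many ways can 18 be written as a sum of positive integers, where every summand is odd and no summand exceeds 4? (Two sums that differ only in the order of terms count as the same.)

7

Listing the qualifying partitions of 18:
3,3,3,3,3,3
1,1,1,3,3,3,3,3
1,1,1,1,1,1,3,3,3,3
1,1,1,1,1,1,1,1,1,3,3,3
1,1,1,1,1,1,1,1,1,1,1,1,3,3
1,1,1,1,1,1,1,1,1,1,1,1,1,1,1,3
1,1,1,1,1,1,1,1,1,1,1,1,1,1,1,1,1,1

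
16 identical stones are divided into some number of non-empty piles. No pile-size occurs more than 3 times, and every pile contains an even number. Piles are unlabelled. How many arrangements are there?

They are:
16
14 + 2
12 + 4
12 + 2 + 2
10 + 6
10 + 4 + 2
10 + 2 + 2 + 2
8 + 8
8 + 6 + 2
8 + 4 + 4
8 + 4 + 2 + 2
6 + 6 + 4
6 + 6 + 2 + 2
6 + 4 + 4 + 2
6 + 4 + 2 + 2 + 2
4 + 4 + 4 + 2 + 2

16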